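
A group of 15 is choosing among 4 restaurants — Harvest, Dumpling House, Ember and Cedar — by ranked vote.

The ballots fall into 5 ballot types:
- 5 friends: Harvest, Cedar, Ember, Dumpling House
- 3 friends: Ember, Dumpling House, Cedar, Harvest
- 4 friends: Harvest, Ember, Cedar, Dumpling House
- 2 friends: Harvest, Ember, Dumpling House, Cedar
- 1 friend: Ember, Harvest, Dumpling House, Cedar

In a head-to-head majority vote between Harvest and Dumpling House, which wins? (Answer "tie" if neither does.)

Ballots ranking Harvest above Dumpling House: 5 + 4 + 2 + 1 = 12.
Ballots ranking Dumpling House above Harvest: 15 − 12 = 3.
Harvest wins the head-to-head 12–3.

Harvest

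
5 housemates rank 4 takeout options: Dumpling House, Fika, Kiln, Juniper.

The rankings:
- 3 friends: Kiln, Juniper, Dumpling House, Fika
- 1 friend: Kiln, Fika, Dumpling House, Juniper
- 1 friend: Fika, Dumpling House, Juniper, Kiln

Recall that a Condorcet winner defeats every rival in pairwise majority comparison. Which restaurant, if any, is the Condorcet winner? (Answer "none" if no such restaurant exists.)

Kiln

Head-to-head results (5 friends):
Dumpling House vs Fika: Dumpling House is ranked higher on 3 ballots, Fika on 2. Dumpling House wins 3–2.
Dumpling House vs Kiln: Dumpling House is ranked higher on 1 ballot, Kiln on 4. Kiln wins 4–1.
Dumpling House vs Juniper: 2 to 3, Juniper.
Fika vs Kiln: Fika is ranked higher on 1 ballot, Kiln on 4. Kiln wins 4–1.
Fika vs Juniper: Fika is ranked higher on 1+1 = 2 ballots, Juniper on 3. Juniper wins 3–2.
Kiln vs Juniper: Kiln is ranked higher on 3+1 = 4 ballots, Juniper on 1. Kiln wins 4–1.
Only Kiln has no losses; Kiln is the Condorcet winner.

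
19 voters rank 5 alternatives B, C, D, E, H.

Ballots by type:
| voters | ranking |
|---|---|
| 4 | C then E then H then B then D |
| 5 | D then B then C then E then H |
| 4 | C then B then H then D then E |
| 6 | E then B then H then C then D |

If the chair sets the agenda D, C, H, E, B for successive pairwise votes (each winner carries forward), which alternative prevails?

Round 1: D vs C — 5–14, C advances.
Round 2: C vs H — 13–6, C advances.
Round 3: C vs E — 13–6, C advances.
Round 4: C vs B — 8–11, B advances.
The agenda winner is B.

B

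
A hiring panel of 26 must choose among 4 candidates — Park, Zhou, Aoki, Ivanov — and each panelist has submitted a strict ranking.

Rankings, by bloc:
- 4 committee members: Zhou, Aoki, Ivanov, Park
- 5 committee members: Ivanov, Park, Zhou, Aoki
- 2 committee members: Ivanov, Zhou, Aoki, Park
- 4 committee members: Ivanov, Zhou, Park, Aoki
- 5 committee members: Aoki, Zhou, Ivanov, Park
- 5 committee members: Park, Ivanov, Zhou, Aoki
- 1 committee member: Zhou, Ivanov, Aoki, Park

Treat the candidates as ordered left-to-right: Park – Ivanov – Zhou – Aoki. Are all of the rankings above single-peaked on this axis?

Axis positions: Park=1, Ivanov=2, Zhou=3, Aoki=4.
Bloc 1 (peak Zhou at position 3): ranking walks positions 3-4-2-1, expanding outward from the peak — single-peaked.
Bloc 2 (peak Ivanov at position 2): ranking walks positions 2-1-3-4, expanding outward from the peak — single-peaked.
Bloc 3 (peak Ivanov at position 2): ranking walks positions 2-3-4-1, expanding outward from the peak — single-peaked.
Bloc 4 (peak Ivanov at position 2): ranking walks positions 2-3-1-4, expanding outward from the peak — single-peaked.
Bloc 5 (peak Aoki at position 4): ranking walks positions 4-3-2-1, expanding outward from the peak — single-peaked.
Bloc 6 (peak Park at position 1): ranking walks positions 1-2-3-4, expanding outward from the peak — single-peaked.
Bloc 7 (peak Zhou at position 3): ranking walks positions 3-2-4-1, expanding outward from the peak — single-peaked.
Every ranking is single-peaked on this axis.

yes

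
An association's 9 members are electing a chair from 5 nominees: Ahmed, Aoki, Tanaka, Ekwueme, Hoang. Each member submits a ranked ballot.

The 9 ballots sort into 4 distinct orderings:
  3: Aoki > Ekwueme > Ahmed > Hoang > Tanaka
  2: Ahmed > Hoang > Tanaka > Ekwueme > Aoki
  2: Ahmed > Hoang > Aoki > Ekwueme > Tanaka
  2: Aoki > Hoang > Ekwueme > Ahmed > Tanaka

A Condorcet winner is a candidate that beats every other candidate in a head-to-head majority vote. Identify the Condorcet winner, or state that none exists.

Aoki

Pairwise majorities:
Ahmed–Aoki: Aoki 5–4.
Ahmed–Tanaka: Ahmed 9–0.
Ahmed vs Ekwueme: Ekwueme wins 5–4.
Ahmed–Hoang: Ahmed 7–2.
Aoki vs Tanaka: Aoki, 7–2.
Aoki–Ekwueme: Aoki 7–2.
Aoki vs Hoang: Aoki wins 5–4.
Tanaka–Ekwueme: Ekwueme 7–2.
Tanaka vs Hoang: Hoang, 9–0.
Ekwueme vs Hoang: Hoang, 6–3.
Aoki defeats every rival head-to-head and is the Condorcet winner.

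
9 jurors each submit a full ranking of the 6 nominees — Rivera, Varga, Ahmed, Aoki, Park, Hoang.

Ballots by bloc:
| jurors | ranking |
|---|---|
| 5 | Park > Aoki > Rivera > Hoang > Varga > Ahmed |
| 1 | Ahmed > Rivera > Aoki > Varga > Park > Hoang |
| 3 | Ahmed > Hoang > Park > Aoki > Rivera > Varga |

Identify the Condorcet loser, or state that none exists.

Ahmed

Head-to-head results (9 jurors):
Rivera vs Varga: Rivera wins 9–0.
Rivera vs Ahmed: 5 to 4, Rivera.
Rivera vs Aoki: Rivera preferred on 1 ballot; Aoki wins 8–1.
Rivera vs Park: Rivera preferred on 1 ballot; Park wins 8–1.
Rivera–Hoang: Rivera 6–3.
Varga vs Ahmed: 5 for Varga, 4 for Ahmed — Varga by 5–4.
Varga vs Aoki: Aoki wins 9–0.
Varga vs Park: 1 to 8, Park.
Varga vs Hoang: Hoang wins 8–1.
Ahmed vs Aoki: Aoki wins 5–4.
Ahmed vs Park: Park, 5–4.
Ahmed vs Hoang: Hoang, 5–4.
Aoki vs Park: Park wins 8–1.
Aoki vs Hoang: Aoki, 6–3.
Park vs Hoang: Park wins 6–3.
Ahmed loses to every other nominee — it is the Condorcet loser.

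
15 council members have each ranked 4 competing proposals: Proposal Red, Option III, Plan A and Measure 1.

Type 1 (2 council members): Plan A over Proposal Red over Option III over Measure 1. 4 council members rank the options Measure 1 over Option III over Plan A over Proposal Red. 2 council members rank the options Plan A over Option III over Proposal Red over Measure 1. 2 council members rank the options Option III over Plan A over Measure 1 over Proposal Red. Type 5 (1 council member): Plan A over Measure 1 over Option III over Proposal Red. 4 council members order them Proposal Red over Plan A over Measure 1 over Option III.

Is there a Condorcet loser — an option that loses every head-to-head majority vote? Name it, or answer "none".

none

Head-to-head results (15 council members):
Proposal Red vs Option III: Option III wins 9–6.
Proposal Red vs Plan A: Plan A wins 11–4.
Proposal Red vs Measure 1: 2+2+4 = 8 for Proposal Red, 7 for Measure 1 — Proposal Red by 8–7.
Option III vs Plan A: Plan A, 9–6.
Option III vs Measure 1: Measure 1 wins 9–6.
Plan A–Measure 1: Plan A 11–4.
Every option wins at least one matchup (Proposal Red beats Measure 1; Option III beats Proposal Red; Plan A beats Proposal Red; Measure 1 beats Option III), so there is no Condorcet loser.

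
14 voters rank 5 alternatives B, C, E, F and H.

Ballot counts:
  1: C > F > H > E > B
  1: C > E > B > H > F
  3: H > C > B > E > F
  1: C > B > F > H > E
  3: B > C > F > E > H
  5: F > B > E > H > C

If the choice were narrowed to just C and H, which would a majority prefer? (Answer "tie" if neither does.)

H

Ballots ranking C above H: 1 + 1 + 1 + 3 = 6.
Ballots ranking H above C: 14 − 6 = 8.
H wins the head-to-head 8–6.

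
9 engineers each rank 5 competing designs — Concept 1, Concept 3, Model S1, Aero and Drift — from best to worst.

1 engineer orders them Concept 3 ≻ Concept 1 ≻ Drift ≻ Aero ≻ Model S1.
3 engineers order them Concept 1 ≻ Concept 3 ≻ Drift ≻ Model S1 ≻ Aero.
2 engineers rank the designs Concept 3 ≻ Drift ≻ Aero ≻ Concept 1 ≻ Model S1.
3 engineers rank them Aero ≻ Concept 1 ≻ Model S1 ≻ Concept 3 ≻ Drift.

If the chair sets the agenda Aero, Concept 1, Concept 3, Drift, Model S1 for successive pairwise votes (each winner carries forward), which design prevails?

Round 1: Aero vs Concept 1 — 5–4, Aero advances.
Round 2: Aero vs Concept 3 — 3–6, Concept 3 advances.
Round 3: Concept 3 vs Drift — 9–0, Concept 3 advances.
Round 4: Concept 3 vs Model S1 — 6–3, Concept 3 advances.
Concept 3 survives the agenda.

Concept 3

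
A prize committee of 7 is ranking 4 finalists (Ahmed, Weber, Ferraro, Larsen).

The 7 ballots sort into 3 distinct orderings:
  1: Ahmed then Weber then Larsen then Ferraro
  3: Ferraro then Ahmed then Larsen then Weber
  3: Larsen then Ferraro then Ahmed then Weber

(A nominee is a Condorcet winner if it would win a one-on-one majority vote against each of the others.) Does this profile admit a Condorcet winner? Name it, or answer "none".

Pairwise majorities:
Ahmed vs Weber: 7 to 0, Ahmed.
Ahmed vs Ferraro: Ahmed preferred on 1 ballot; Ferraro wins 6–1.
Ahmed vs Larsen: Ahmed is ranked higher on 1+3 = 4 ballots, Larsen on 3. Ahmed wins 4–3.
Weber vs Ferraro: 1 to 6, Ferraro.
Weber vs Larsen: Weber preferred on 1 ballot; Larsen wins 6–1.
Ferraro vs Larsen: 3 for Ferraro, 4 for Larsen — Larsen by 4–3.
Each nominee drops at least one matchup (Ahmed loses to Ferraro; Weber loses to Ahmed; Ferraro loses to Larsen; Larsen loses to Ahmed); the cycle Ahmed → Larsen → Ferraro → Ahmed rules out a Condorcet winner.

none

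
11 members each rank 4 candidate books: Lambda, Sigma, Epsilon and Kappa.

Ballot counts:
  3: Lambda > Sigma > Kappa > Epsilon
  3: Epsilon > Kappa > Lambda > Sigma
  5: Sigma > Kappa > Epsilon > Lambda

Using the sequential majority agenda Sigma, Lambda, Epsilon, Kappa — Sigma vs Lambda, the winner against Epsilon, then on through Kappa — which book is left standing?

Kappa

Round 1: Sigma vs Lambda — 5–6, Lambda advances.
Round 2: Lambda vs Epsilon — 3–8, Epsilon advances.
Round 3: Epsilon vs Kappa — 3–8, Kappa advances.
The agenda winner is Kappa.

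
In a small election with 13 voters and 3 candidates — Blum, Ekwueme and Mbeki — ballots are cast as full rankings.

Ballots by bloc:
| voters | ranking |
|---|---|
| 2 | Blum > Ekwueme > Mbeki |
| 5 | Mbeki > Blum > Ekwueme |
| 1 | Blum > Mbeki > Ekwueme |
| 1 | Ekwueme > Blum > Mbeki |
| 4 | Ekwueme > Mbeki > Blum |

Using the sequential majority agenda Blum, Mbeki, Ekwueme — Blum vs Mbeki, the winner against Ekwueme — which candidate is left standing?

Round 1: Blum vs Mbeki — 4–9, Mbeki advances.
Round 2: Mbeki vs Ekwueme — 6–7, Ekwueme advances.
The agenda winner is Ekwueme.

Ekwueme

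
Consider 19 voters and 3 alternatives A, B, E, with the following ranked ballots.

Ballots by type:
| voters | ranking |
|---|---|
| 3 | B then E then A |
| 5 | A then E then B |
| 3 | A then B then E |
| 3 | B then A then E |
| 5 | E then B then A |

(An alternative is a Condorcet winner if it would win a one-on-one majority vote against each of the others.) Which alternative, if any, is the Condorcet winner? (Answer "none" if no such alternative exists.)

Check each pair by majority over 19 ballots:
A vs B: A preferred on 5+3 = 8 ballots; B wins 11–8.
A vs E: A, 11–8.
B vs E: 3+3+3 = 9 for B, 10 for E — E by 10–9.
Every alternative loses at least once (A loses to B; B loses to E; E loses to A). The majority relation contains the cycle A beats E beats B beats A, so there is no Condorcet winner.

none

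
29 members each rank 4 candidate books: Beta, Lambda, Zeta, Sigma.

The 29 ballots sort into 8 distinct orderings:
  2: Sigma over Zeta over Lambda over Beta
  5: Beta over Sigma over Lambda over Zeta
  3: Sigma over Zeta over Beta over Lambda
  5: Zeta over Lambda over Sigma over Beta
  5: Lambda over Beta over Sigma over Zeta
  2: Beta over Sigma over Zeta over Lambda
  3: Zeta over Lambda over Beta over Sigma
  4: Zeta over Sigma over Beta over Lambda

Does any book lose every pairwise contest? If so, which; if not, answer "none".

Head-to-head results (29 members):
Beta–Lambda: Lambda 15–14.
Beta vs Zeta: 5+5+2 = 12 for Beta, 17 for Zeta — Zeta by 17–12.
Beta vs Sigma: Beta wins 15–14.
Lambda vs Zeta: Zeta, 19–10.
Lambda vs Sigma: Lambda preferred on 5+5+3 = 13 ballots; Sigma wins 16–13.
Zeta vs Sigma: Sigma, 17–12.
Each book has at least one pairwise win (Beta beats Sigma; Lambda beats Beta; Zeta beats Beta; Sigma beats Lambda) — no Condorcet loser.

none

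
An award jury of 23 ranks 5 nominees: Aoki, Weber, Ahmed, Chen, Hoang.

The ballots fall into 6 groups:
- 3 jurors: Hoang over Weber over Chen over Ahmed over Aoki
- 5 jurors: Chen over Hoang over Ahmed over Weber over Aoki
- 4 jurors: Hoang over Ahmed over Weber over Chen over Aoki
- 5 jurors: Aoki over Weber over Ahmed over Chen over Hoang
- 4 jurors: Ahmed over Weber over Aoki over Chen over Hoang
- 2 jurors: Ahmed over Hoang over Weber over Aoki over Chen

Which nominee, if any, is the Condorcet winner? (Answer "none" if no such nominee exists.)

none

Head-to-head results (23 jurors):
Aoki vs Weber: Weber wins 18–5.
Aoki vs Ahmed: Ahmed wins 18–5.
Aoki vs Chen: Chen, 12–11.
Aoki–Hoang: Hoang 14–9.
Weber vs Ahmed: Ahmed wins 15–8.
Weber–Chen: Weber 18–5.
Weber vs Hoang: Hoang wins 14–9.
Ahmed vs Chen: Ahmed wins 15–8.
Ahmed–Hoang: Hoang 12–11.
Chen vs Hoang: Chen wins 14–9.
Every nominee loses at least once (Aoki loses to Weber; Weber loses to Ahmed; Ahmed loses to Hoang; Chen loses to Weber; Hoang loses to Chen). The majority relation contains the cycle Weber → Chen → Hoang → Weber, so there is no Condorcet winner.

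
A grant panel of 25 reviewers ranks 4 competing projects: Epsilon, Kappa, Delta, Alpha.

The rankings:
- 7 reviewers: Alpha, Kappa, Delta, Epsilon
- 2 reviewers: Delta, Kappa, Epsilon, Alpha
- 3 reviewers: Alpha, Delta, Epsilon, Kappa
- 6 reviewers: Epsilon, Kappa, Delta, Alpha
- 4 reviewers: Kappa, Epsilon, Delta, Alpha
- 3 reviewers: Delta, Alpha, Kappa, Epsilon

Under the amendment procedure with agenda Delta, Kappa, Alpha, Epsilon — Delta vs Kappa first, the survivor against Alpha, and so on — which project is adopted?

Alpha

Round 1: Delta vs Kappa — 8–17, Kappa advances.
Round 2: Kappa vs Alpha — 12–13, Alpha advances.
Round 3: Alpha vs Epsilon — 13–12, Alpha advances.
The agenda winner is Alpha.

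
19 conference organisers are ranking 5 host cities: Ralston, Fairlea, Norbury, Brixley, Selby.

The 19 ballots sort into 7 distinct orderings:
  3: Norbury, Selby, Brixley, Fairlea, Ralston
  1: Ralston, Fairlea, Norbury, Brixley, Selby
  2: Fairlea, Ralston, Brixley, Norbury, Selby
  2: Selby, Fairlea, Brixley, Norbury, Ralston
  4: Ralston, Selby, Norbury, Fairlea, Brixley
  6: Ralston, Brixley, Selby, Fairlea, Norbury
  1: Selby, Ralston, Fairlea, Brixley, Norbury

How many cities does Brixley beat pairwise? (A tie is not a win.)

1

Brixley against each rival (19 organisers):
Brixley vs Ralston: 3+2 = 5 for Brixley, 14 for Ralston — Ralston by 14–5.
Brixley vs Fairlea: 3+6 = 9 for Brixley, 10 for Fairlea — Fairlea by 10–9.
Brixley vs Norbury: 2+2+6+1 = 11 for Brixley, 8 for Norbury — Brixley by 11–8.
Brixley vs Selby: Selby, 10–9.
Brixley beats Norbury; loses to Ralston, Fairlea, Selby — 1 pairwise win.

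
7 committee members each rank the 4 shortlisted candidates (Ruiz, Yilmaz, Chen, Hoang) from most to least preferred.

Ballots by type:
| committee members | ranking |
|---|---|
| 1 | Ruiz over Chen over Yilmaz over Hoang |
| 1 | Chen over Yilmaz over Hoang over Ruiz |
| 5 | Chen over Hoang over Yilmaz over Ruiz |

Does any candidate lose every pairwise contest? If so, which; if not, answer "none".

Ruiz

Head-to-head results (7 committee members):
Ruiz vs Yilmaz: 1 to 6, Yilmaz.
Ruiz vs Chen: 1 to 6, Chen.
Ruiz vs Hoang: Ruiz is ranked higher on 1 ballot, Hoang on 6. Hoang wins 6–1.
Yilmaz vs Chen: Yilmaz is ranked higher on 0 ballots, Chen on 7. Chen wins 7–0.
Yilmaz vs Hoang: Yilmaz is ranked higher on 1+1 = 2 ballots, Hoang on 5. Hoang wins 5–2.
Chen vs Hoang: 1+1+5 = 7 for Chen, 0 for Hoang — Chen by 7–0.
Ruiz loses to every other candidate — it is the Condorcet loser.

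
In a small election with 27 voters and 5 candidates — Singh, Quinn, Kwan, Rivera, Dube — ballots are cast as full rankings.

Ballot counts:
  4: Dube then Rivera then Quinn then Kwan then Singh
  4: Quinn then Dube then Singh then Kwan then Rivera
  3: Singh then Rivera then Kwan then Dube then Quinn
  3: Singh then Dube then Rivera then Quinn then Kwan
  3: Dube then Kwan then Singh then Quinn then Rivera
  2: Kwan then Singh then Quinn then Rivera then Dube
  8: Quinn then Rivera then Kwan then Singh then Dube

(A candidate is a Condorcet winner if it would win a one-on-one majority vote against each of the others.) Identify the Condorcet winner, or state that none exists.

Quinn

Pairwise majorities:
Singh–Quinn: Quinn 16–11.
Singh–Kwan: Kwan 17–10.
Singh vs Rivera: Singh, 15–12.
Singh vs Dube: 16 to 11, Singh.
Quinn–Kwan: Quinn 19–8.
Quinn vs Rivera: Quinn preferred on 4+3+2+8 = 17 ballots; Quinn wins 17–10.
Quinn–Dube: Quinn 14–13.
Kwan vs Rivera: Kwan preferred on 4+3+2 = 9 ballots; Rivera wins 18–9.
Kwan vs Dube: Kwan preferred on 3+2+8 = 13 ballots; Dube wins 14–13.
Rivera vs Dube: Rivera preferred on 3+2+8 = 13 ballots; Dube wins 14–13.
Only Quinn has no losses; Quinn is the Condorcet winner.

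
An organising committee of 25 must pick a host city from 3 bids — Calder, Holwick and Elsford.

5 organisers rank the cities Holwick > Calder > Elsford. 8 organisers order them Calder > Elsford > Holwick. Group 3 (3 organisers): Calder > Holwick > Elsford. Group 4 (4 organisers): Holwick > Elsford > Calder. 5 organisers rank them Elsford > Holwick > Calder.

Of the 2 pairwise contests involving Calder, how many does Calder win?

1

Calder against each rival (25 organisers):
Calder vs Holwick: 11 to 14, Holwick.
Calder vs Elsford: 16 to 9, Calder.
Calder beats Elsford; loses to Holwick — 1 pairwise win.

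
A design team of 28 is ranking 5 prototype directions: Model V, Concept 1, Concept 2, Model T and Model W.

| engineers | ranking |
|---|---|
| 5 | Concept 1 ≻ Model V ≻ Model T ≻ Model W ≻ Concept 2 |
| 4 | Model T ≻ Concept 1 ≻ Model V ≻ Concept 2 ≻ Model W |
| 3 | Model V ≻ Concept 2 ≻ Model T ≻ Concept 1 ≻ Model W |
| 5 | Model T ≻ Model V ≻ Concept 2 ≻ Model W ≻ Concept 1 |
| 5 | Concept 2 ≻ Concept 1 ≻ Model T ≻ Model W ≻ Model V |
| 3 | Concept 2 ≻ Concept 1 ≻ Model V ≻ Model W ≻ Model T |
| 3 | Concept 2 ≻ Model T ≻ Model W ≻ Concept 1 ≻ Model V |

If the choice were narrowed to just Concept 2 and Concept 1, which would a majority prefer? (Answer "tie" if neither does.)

Concept 2

Ballots ranking Concept 2 above Concept 1: 3 + 5 + 5 + 3 + 3 = 19.
Ballots ranking Concept 1 above Concept 2: 28 − 19 = 9.
Concept 2 wins the head-to-head 19–9.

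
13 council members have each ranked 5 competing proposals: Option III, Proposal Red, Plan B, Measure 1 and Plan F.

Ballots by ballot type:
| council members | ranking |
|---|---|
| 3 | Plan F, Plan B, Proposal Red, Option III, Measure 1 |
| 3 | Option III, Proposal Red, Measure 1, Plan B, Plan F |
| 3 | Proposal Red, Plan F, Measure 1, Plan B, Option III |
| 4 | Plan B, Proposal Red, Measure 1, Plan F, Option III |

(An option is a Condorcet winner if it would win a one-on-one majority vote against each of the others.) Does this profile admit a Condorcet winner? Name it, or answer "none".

Plan B

Check each pair by majority over 13 ballots:
Option III vs Proposal Red: Proposal Red, 10–3.
Option III vs Plan B: Plan B, 10–3.
Option III vs Measure 1: Option III is ranked higher on 3+3 = 6 ballots, Measure 1 on 7. Measure 1 wins 7–6.
Option III vs Plan F: Option III preferred on 3 ballots; Plan F wins 10–3.
Proposal Red vs Plan B: Proposal Red is ranked higher on 3+3 = 6 ballots, Plan B on 7. Plan B wins 7–6.
Proposal Red vs Measure 1: Proposal Red, 13–0.
Proposal Red–Plan F: Proposal Red 10–3.
Plan B–Measure 1: Plan B 7–6.
Plan B vs Plan F: Plan B, 7–6.
Measure 1–Plan F: Measure 1 7–6.
Plan B defeats every rival head-to-head and is the Condorcet winner.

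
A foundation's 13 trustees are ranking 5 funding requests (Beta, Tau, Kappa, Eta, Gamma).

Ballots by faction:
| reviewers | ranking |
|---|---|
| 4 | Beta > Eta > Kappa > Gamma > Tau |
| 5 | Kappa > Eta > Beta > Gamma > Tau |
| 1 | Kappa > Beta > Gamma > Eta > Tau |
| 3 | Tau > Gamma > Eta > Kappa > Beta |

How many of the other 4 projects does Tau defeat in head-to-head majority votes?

Tau against each rival (13 reviewers):
Tau vs Beta: Tau preferred on 3 ballots; Beta wins 10–3.
Tau vs Kappa: 3 for Tau, 10 for Kappa — Kappa by 10–3.
Tau vs Eta: Eta, 10–3.
Tau vs Gamma: Tau is ranked higher on 3 ballots, Gamma on 10. Gamma wins 10–3.
Tau beats no one; loses to Beta, Kappa, Eta, Gamma — 0 pairwise wins.

0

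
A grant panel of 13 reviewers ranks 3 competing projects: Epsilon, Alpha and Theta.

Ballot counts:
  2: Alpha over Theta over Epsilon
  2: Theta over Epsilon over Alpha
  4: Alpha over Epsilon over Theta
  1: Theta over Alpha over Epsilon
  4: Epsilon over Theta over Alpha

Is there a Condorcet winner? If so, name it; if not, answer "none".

Head-to-head results (13 reviewers):
Epsilon vs Alpha: Epsilon preferred on 2+4 = 6 ballots; Alpha wins 7–6.
Epsilon vs Theta: 8 to 5, Epsilon.
Alpha vs Theta: Alpha is ranked higher on 2+4 = 6 ballots, Theta on 7. Theta wins 7–6.
No project is unbeaten: Epsilon loses to Alpha; Alpha loses to Theta; Theta loses to Epsilon. In particular Epsilon > Theta > Alpha > Epsilon is a majority cycle — no Condorcet winner exists.

none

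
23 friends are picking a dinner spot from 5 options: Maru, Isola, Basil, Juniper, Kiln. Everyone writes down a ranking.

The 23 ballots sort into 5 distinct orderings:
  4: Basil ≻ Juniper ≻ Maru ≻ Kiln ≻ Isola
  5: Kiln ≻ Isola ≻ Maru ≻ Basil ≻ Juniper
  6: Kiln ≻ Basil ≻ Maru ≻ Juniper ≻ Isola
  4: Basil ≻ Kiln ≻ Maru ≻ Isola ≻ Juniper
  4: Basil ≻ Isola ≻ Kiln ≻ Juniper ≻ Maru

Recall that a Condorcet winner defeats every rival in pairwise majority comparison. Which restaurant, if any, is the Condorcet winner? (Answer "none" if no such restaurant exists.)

Head-to-head results (23 friends):
Maru vs Isola: Maru is ranked higher on 4+6+4 = 14 ballots, Isola on 9. Maru wins 14–9.
Maru vs Basil: 5 to 18, Basil.
Maru vs Juniper: Maru preferred on 5+6+4 = 15 ballots; Maru wins 15–8.
Maru vs Kiln: Maru is ranked higher on 4 ballots, Kiln on 19. Kiln wins 19–4.
Isola vs Basil: 5 for Isola, 18 for Basil — Basil by 18–5.
Isola vs Juniper: Isola is ranked higher on 5+4+4 = 13 ballots, Juniper on 10. Isola wins 13–10.
Isola vs Kiln: 4 to 19, Kiln.
Basil vs Juniper: Basil is ranked higher on 4+5+6+4+4 = 23 ballots, Juniper on 0. Basil wins 23–0.
Basil vs Kiln: 4+4+4 = 12 for Basil, 11 for Kiln — Basil by 12–11.
Juniper vs Kiln: 4 to 19, Kiln.
Basil beats each of Maru, Isola, Juniper, Kiln — Basil is the Condorcet winner.

Basil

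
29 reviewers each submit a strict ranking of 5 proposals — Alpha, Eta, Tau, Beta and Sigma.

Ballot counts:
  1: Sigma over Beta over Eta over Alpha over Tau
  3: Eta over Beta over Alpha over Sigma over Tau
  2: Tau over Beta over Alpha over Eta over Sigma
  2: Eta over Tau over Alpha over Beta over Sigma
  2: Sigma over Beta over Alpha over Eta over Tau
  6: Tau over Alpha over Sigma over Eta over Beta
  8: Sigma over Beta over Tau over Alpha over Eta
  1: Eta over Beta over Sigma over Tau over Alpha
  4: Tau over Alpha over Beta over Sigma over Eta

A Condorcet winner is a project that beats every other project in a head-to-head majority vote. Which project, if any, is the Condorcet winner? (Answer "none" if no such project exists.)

none

Pairwise majorities:
Alpha vs Eta: Alpha is ranked higher on 2+2+6+8+4 = 22 ballots, Eta on 7. Alpha wins 22–7.
Alpha vs Tau: Alpha preferred on 1+3+2 = 6 ballots; Tau wins 23–6.
Alpha vs Beta: 12 to 17, Beta.
Alpha vs Sigma: 3+2+2+6+4 = 17 for Alpha, 12 for Sigma — Alpha by 17–12.
Eta vs Tau: Eta is ranked higher on 1+3+2+2+1 = 9 ballots, Tau on 20. Tau wins 20–9.
Eta vs Beta: Eta is ranked higher on 3+2+6+1 = 12 ballots, Beta on 17. Beta wins 17–12.
Eta vs Sigma: Eta is ranked higher on 3+2+2+1 = 8 ballots, Sigma on 21. Sigma wins 21–8.
Tau vs Beta: 2+2+6+4 = 14 for Tau, 15 for Beta — Beta by 15–14.
Tau vs Sigma: Tau is ranked higher on 2+2+6+4 = 14 ballots, Sigma on 15. Sigma wins 15–14.
Beta vs Sigma: 3+2+2+1+4 = 12 for Beta, 17 for Sigma — Sigma by 17–12.
No project is unbeaten: Alpha loses to Tau; Eta loses to Alpha; Tau loses to Beta; Beta loses to Sigma; Sigma loses to Alpha. In particular Alpha beats Sigma beats Tau beats Alpha is a majority cycle — no Condorcet winner exists.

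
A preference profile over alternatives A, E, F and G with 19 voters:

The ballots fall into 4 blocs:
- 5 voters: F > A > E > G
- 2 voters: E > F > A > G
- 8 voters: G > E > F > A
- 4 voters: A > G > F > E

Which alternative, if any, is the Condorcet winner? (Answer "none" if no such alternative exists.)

none

Check each pair by majority over 19 ballots:
A vs E: A is ranked higher on 5+4 = 9 ballots, E on 10. E wins 10–9.
A vs F: 4 for A, 15 for F — F by 15–4.
A–G: A 11–8.
E vs F: E preferred on 2+8 = 10 ballots; E wins 10–9.
E vs G: 7 to 12, G.
F vs G: 7 to 12, G.
Every alternative loses at least once (A loses to E; E loses to G; F loses to E; G loses to A). The majority relation contains the cycle A → G → E → A, so there is no Condorcet winner.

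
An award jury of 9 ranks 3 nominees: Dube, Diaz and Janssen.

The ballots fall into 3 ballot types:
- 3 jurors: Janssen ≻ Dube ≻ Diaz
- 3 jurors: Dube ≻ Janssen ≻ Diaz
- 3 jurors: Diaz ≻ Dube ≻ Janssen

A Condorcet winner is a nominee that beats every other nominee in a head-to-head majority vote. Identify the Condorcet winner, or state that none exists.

Dube

Pairwise majorities:
Dube vs Diaz: Dube, 6–3.
Dube vs Janssen: Dube wins 6–3.
Diaz–Janssen: Janssen 6–3.
Dube defeats every rival head-to-head and is the Condorcet winner.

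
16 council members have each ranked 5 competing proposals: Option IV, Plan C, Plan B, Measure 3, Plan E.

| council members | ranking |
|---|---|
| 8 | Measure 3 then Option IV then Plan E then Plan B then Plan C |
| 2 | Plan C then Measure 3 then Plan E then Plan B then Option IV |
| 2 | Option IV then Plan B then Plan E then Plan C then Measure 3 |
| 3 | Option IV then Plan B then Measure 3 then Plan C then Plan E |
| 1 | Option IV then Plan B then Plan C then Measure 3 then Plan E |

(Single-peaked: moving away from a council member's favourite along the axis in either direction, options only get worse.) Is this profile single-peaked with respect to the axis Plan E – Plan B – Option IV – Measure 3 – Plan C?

no

Axis positions: Plan E=1, Plan B=2, Option IV=3, Measure 3=4, Plan C=5.
Group 1: ranking walks positions 4-3-1-2-5; Plan E is ranked above Plan B even though Plan B lies between Plan E and the peak Measure 3 on the axis — preferences dip and rise again. Not single-peaked.
Group 2: ranking walks positions 5-4-1-2-3; Plan E is ranked above Option IV even though Option IV lies between Plan E and the peak Plan C on the axis — preferences dip and rise again. Not single-peaked.
Group 3: ranking walks positions 3-2-1-5-4; Plan C is ranked above Measure 3 even though Measure 3 lies between Plan C and the peak Option IV on the axis — preferences dip and rise again. Not single-peaked.
Group 4 (peak Option IV at position 3): ranking walks positions 3-2-4-5-1, expanding outward from the peak — single-peaked.
Group 5: ranking walks positions 3-2-5-4-1; Plan C is ranked above Measure 3 even though Measure 3 lies between Plan C and the peak Option IV on the axis — preferences dip and rise again. Not single-peaked.
Group 1 violates single-peakedness, so the profile is not single-peaked on this axis.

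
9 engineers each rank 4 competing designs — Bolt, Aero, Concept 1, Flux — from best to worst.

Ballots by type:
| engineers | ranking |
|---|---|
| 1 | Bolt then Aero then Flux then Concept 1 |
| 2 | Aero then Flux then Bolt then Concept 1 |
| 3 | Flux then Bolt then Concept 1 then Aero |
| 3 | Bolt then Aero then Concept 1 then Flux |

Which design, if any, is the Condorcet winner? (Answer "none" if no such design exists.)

none

Pairwise majorities:
Bolt–Aero: Bolt 7–2.
Bolt vs Concept 1: Bolt, 9–0.
Bolt vs Flux: Flux, 5–4.
Aero–Concept 1: Aero 6–3.
Aero vs Flux: Aero wins 6–3.
Concept 1 vs Flux: Flux wins 6–3.
Every design loses at least once (Bolt loses to Flux; Aero loses to Bolt; Concept 1 loses to Bolt; Flux loses to Aero). The majority relation contains the cycle Bolt → Aero → Flux → Bolt, so there is no Condorcet winner.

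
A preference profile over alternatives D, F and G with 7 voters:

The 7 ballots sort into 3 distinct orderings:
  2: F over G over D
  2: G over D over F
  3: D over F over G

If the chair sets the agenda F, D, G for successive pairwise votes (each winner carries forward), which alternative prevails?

Round 1: F vs D — 2–5, D advances.
Round 2: D vs G — 3–4, G advances.
The agenda winner is G.

G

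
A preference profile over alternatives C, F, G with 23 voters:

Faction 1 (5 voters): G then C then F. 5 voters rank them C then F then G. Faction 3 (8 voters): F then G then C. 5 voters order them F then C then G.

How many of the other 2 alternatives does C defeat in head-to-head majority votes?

0

C against each rival (23 voters):
C vs F: F wins 13–10.
C–G: G 13–10.
C beats no one; loses to F, G — 0 pairwise wins.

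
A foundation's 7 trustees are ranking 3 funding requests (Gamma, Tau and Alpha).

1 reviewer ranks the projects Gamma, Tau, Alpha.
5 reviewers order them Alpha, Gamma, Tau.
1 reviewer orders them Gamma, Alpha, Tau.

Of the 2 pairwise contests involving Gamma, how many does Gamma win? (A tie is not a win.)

Gamma against each rival (7 reviewers):
Gamma–Tau: Gamma 7–0.
Gamma vs Alpha: Gamma preferred on 1+1 = 2 ballots; Alpha wins 5–2.
Gamma beats Tau; loses to Alpha — 1 pairwise win.

1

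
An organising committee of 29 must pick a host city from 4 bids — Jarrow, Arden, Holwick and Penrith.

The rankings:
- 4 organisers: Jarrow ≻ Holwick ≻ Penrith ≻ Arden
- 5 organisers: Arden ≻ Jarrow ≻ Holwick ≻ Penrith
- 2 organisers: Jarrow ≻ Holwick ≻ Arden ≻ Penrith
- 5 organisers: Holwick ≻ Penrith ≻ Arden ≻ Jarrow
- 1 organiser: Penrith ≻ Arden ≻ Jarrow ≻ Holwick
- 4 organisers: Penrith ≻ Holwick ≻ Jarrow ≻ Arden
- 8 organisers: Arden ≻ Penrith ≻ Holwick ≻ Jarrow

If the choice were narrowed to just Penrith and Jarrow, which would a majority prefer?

Ballots ranking Penrith above Jarrow: 5 + 1 + 4 + 8 = 18.
Ballots ranking Jarrow above Penrith: 29 − 18 = 11.
Penrith wins the head-to-head 18–11.

Penrith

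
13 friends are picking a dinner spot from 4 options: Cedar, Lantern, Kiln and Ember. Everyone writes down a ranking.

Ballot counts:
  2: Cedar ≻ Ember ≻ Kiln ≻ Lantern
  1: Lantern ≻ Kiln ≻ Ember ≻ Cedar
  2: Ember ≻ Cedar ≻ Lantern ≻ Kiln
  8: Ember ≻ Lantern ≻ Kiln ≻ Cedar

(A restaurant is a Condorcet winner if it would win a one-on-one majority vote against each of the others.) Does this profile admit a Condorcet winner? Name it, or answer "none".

Ember

Check each pair by majority over 13 ballots:
Cedar vs Lantern: Lantern wins 9–4.
Cedar–Kiln: Kiln 9–4.
Cedar vs Ember: Ember, 11–2.
Lantern vs Kiln: 1+2+8 = 11 for Lantern, 2 for Kiln — Lantern by 11–2.
Lantern vs Ember: Lantern is ranked higher on 1 ballot, Ember on 12. Ember wins 12–1.
Kiln vs Ember: Kiln is ranked higher on 1 ballot, Ember on 12. Ember wins 12–1.
Ember beats each of Cedar, Lantern, Kiln — Ember is the Condorcet winner.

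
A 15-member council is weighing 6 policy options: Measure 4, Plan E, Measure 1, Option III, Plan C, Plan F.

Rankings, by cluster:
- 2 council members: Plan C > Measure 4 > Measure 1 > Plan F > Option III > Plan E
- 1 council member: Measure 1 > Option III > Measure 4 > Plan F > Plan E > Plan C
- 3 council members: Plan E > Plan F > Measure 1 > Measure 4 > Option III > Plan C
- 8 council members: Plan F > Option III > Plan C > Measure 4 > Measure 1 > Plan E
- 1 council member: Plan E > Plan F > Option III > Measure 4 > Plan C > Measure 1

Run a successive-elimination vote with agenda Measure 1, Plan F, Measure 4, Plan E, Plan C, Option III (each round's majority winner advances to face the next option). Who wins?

Round 1: Measure 1 vs Plan F — 3–12, Plan F advances.
Round 2: Plan F vs Measure 4 — 12–3, Plan F advances.
Round 3: Plan F vs Plan E — 11–4, Plan F advances.
Round 4: Plan F vs Plan C — 13–2, Plan F advances.
Round 5: Plan F vs Option III — 14–1, Plan F advances.
The agenda winner is Plan F.

Plan F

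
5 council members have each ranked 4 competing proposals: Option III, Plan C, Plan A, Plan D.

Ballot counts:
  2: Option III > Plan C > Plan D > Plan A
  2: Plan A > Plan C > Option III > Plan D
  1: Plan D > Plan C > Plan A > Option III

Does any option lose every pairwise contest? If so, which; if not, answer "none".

none

Head-to-head results (5 council members):
Option III–Plan C: Plan C 3–2.
Option III vs Plan A: 2 for Option III, 3 for Plan A — Plan A by 3–2.
Option III–Plan D: Option III 4–1.
Plan C–Plan A: Plan C 3–2.
Plan C–Plan D: Plan C 4–1.
Plan A vs Plan D: 2 for Plan A, 3 for Plan D — Plan D by 3–2.
No option is winless: Option III beats Plan D; Plan C beats Option III; Plan A beats Option III; Plan D beats Plan A. There is no Condorcet loser.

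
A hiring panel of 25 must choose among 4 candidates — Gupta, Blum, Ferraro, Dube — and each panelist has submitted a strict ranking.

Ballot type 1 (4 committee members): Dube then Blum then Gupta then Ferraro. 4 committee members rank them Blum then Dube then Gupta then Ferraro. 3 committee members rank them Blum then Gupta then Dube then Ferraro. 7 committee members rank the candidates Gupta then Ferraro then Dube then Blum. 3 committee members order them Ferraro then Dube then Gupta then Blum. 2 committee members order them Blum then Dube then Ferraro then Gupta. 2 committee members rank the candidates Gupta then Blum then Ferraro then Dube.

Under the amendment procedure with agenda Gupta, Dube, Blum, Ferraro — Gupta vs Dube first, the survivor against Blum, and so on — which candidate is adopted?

Round 1: Gupta vs Dube — 12–13, Dube advances.
Round 2: Dube vs Blum — 14–11, Dube advances.
Round 3: Dube vs Ferraro — 13–12, Dube advances.
The agenda winner is Dube.

Dube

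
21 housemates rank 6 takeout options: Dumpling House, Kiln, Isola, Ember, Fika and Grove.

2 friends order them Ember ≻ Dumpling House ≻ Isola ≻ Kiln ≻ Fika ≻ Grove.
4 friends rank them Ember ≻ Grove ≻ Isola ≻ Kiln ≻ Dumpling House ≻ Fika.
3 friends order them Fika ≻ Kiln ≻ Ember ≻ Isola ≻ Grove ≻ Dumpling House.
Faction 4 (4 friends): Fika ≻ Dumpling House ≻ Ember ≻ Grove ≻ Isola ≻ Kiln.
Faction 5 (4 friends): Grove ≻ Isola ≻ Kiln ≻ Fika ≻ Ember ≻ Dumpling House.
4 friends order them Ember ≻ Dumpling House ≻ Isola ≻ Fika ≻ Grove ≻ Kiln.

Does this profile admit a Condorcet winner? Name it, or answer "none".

Pairwise majorities:
Dumpling House vs Kiln: Kiln, 11–10.
Dumpling House vs Isola: Isola, 11–10.
Dumpling House vs Ember: Ember, 17–4.
Dumpling House vs Fika: Fika, 11–10.
Dumpling House vs Grove: Grove wins 11–10.
Kiln vs Isola: Isola, 18–3.
Kiln vs Ember: Ember wins 14–7.
Kiln vs Fika: Fika, 11–10.
Kiln vs Grove: Grove wins 16–5.
Isola–Ember: Ember 17–4.
Isola vs Fika: Isola wins 14–7.
Isola–Grove: Grove 12–9.
Ember vs Fika: Fika, 11–10.
Ember–Grove: Ember 17–4.
Fika vs Grove: Fika, 13–8.
Every restaurant loses at least once (Dumpling House loses to Kiln; Kiln loses to Isola; Isola loses to Ember; Ember loses to Fika; Fika loses to Isola; Grove loses to Ember). The majority relation contains the cycle Isola beats Fika beats Ember beats Isola, so there is no Condorcet winner.

none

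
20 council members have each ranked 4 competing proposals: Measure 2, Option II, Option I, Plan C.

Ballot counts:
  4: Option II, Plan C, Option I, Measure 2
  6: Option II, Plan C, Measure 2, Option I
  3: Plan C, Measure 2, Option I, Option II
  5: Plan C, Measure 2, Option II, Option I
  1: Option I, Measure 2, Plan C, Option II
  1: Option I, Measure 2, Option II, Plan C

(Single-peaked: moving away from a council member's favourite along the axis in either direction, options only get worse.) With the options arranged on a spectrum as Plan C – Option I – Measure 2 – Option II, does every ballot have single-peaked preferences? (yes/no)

no

Axis positions: Plan C=1, Option I=2, Measure 2=3, Option II=4.
Type 1: ranking walks positions 4-1-2-3; Plan C is ranked above Measure 2 even though Measure 2 lies between Plan C and the peak Option II on the axis — preferences dip and rise again. Not single-peaked.
Type 2: ranking walks positions 4-1-3-2; Plan C is ranked above Measure 2 even though Measure 2 lies between Plan C and the peak Option II on the axis — preferences dip and rise again. Not single-peaked.
Type 3: ranking walks positions 1-3-2-4; Measure 2 is ranked above Option I even though Option I lies between Measure 2 and the peak Plan C on the axis — preferences dip and rise again. Not single-peaked.
Type 4: ranking walks positions 1-3-4-2; Measure 2 is ranked above Option I even though Option I lies between Measure 2 and the peak Plan C on the axis — preferences dip and rise again. Not single-peaked.
Type 5 (peak Option I at position 2): ranking walks positions 2-3-1-4, expanding outward from the peak — single-peaked.
Type 6 (peak Option I at position 2): ranking walks positions 2-3-4-1, expanding outward from the peak — single-peaked.
Type 1 violates single-peakedness, so the profile is not single-peaked on this axis.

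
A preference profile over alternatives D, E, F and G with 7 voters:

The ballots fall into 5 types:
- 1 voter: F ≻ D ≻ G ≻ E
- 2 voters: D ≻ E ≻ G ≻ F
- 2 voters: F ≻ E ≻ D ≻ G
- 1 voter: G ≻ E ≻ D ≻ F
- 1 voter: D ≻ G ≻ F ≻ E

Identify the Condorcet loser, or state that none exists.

Head-to-head results (7 voters):
D vs E: 1+2+1 = 4 for D, 3 for E — D by 4–3.
D vs F: 2+1+1 = 4 for D, 3 for F — D by 4–3.
D vs G: 1+2+2+1 = 6 for D, 1 for G — D by 6–1.
E–F: F 4–3.
E vs G: E, 4–3.
F vs G: F is ranked higher on 1+2 = 3 ballots, G on 4. G wins 4–3.
Each alternative has at least one pairwise win (D beats E; E beats G; F beats E; G beats F) — no Condorcet loser.

none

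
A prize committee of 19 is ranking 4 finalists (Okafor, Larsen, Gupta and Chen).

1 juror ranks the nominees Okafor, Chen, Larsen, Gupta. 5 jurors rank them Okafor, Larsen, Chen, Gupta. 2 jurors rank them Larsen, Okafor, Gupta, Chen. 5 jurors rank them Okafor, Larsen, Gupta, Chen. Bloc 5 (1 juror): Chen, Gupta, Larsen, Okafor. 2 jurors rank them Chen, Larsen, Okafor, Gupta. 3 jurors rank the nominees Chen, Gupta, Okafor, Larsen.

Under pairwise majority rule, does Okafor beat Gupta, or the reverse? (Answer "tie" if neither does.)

Ballots ranking Okafor above Gupta: 1 + 5 + 2 + 5 + 2 = 15.
Ballots ranking Gupta above Okafor: 19 − 15 = 4.
Okafor wins the head-to-head 15–4.

Okafor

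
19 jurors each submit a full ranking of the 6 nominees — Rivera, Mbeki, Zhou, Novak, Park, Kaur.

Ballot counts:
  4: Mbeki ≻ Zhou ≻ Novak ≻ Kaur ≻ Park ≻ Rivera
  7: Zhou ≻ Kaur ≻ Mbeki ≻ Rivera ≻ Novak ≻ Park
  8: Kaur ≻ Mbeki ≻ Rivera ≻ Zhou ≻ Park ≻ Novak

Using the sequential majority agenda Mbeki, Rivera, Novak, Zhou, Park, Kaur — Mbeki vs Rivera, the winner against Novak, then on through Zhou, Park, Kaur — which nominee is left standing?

Kaur

Round 1: Mbeki vs Rivera — 19–0, Mbeki advances.
Round 2: Mbeki vs Novak — 19–0, Mbeki advances.
Round 3: Mbeki vs Zhou — 12–7, Mbeki advances.
Round 4: Mbeki vs Park — 19–0, Mbeki advances.
Round 5: Mbeki vs Kaur — 4–15, Kaur advances.
The agenda winner is Kaur.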